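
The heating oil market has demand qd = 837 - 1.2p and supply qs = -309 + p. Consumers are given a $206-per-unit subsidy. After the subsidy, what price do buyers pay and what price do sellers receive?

Buyers pay 4700/11; sellers receive 6966/11

Pre-subsidy: 837 - 1.2p = -309 + p gives p* = 5730/11, q* = 2331/11.
With the rebate, buyers effectively pay pb = ps − 206, where ps is the price sellers receive.
Demand in terms of ps becomes qd = 837 − 1.2(ps − 206) = 1084.2 - 1.2ps. Setting this equal to supply: 1084.2 - 1.2ps = -309 + ps, so ps = 6966/11.
Buyers pay pb = 6966/11 − 206 = 4700/11; q' = -309 + 1·(6966/11) = 3567/11.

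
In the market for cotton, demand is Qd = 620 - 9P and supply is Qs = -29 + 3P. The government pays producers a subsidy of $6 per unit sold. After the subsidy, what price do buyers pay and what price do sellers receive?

Buyers pay 631/12; sellers receive 703/12

Pre-subsidy: 620 - 9P = -29 + 3P gives P* = 649/12, Q* = 133.25.
With the subsidy, sellers receive Ps = Pb + 6 for each unit, where Pb is the price buyers pay.
Supply in terms of Pb becomes Qs = -29 + 3(Pb + 6) = -11 + 3Pb. Setting this equal to demand: 620 - 9Pb = -11 + 3Pb, so Pb = 631/12.
Sellers receive Ps = 631/12 + 6 = 703/12; Q' = 620 − 9·(631/12) = 146.75.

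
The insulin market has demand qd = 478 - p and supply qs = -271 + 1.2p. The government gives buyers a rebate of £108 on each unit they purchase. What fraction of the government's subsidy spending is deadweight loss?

DWL / government spending = 324/2161

Pre-subsidy: 478 - p = -271 + 1.2p gives p* = 3745/11, q* = 1513/11.
With the rebate, buyers effectively pay pb = ps − 108, where ps is the price sellers receive.
Demand in terms of ps becomes qd = 478 − 1(ps − 108) = 586 - ps. Setting this equal to supply: 586 - ps = -271 + 1.2ps, so ps = 4285/11.
Buyers pay pb = 4285/11 − 108 = 3097/11; q' = -271 + 1.2·(4285/11) = 2161/11.
ΔCS = ½(1513/11 + 2161/11)(3745/11 − 3097/11) = 108216/11; ΔPS = ½(1513/11 + 2161/11)(4285/11 − 3745/11) = 90180/11.
Government spending = 108 × 2161/11 = 233388/11.
DWL = ½ × 108 × (2161/11 − 1513/11) = 34992/11; fraction = (34992/11) / (233388/11) = 324/2161.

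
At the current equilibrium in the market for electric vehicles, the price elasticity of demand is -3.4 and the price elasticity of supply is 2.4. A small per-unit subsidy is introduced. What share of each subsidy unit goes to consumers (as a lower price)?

For a small subsidy around the equilibrium, the benefit split depends on the relative slopes, which at a point are proportional to the elasticities.
Buyer share = εs/(εs + |εd|) = 2.4/(2.4 + 3.4) = 12/29; seller share = |εd|/(εs + |εd|) = 17/29.

Consumer share = 12/29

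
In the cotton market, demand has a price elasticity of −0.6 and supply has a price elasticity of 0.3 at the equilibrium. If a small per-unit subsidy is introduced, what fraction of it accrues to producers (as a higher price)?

For a small subsidy around the equilibrium, the benefit split depends on the relative slopes, which at a point are proportional to the elasticities.
Buyer share = εs/(εs + |εd|) = 0.3/(0.3 + 0.6) = 1/3; seller share = |εd|/(εs + |εd|) = 2/3.
So producers capture 2/3 of the subsidy.

Producer share = 2/3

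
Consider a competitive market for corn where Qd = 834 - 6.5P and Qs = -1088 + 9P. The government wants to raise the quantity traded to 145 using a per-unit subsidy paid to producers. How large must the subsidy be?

Required subsidy s = 31 per unit

At Q = 145, invert demand for the buyer price: Pb = (834 − 145)/6.5 = 106; invert supply for the seller price: Ps = (145 − (-1088))/9 = 137.
The subsidy must fill the gap: s = Ps − Pb = 137 − 106 = 31.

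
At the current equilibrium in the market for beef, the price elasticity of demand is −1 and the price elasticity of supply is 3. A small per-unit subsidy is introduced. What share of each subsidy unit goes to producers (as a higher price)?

Producer share = 0.25

For a small subsidy around the equilibrium, the benefit split depends on the relative slopes, which at a point are proportional to the elasticities.
Buyer share = εs/(εs + |εd|) = 3/(3 + 1) = 0.75; seller share = |εd|/(εs + |εd|) = 0.25.
So producers capture 0.25 of the subsidy.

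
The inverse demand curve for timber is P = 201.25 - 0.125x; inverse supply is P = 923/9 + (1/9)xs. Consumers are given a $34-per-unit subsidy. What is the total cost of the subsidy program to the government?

Government cost = $19108

Pre-subsidy: 201.25 - 0.125x = 923/9 + (1/9)x gives x* = 418 and P* = 149.
With the rebate, buyers effectively pay Pb = Ps − 34, where Ps is the price sellers receive.
On the curves, Pb = 201.25 - 0.125x and Ps = 923/9 + (1/9)x; the wedge Ps − Pb = 34 gives 923/9 + (1/9)x − (201.25 - 0.125x) = 34, so x' = 562.
Then Pb = 201.25 − 0.125·562 = 131 and Ps = 923/9 + (1/9)·562 = 165.
Government outlay = subsidy × quantity = 34 × 562 = 19108.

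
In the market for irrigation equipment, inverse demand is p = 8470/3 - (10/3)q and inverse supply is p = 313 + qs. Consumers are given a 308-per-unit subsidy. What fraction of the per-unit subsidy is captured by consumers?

Pre-subsidy: 8470/3 - (10/3)q = 313 + q gives q* = 7531/13 and p* = 11600/13.
With the rebate, buyers effectively pay pb = ps − 308, where ps is the price sellers receive.
On the curves, pb = 8470/3 - (10/3)q and ps = 313 + q; the wedge ps − pb = 308 gives 313 + q − (8470/3 - (10/3)q) = 308, so q' = 8455/13.
Then pb = 8470/3 − (10/3)·(8455/13) = 8520/13 and ps = 313 + 1·(8455/13) = 12524/13.
Buyers' price falls by p* − pb = 11600/13 − 8520/13 = 3080/13; sellers' price rises by ps − p* = 12524/13 − 11600/13 = 924/13.
So consumers capture (3080/13)/308 = 10/13 of each unit of subsidy.

Consumer share = 10/13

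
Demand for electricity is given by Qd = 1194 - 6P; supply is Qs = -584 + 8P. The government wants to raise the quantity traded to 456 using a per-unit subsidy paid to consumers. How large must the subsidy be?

At Q = 456, invert demand for the buyer price: Pb = (1194 − 456)/6 = 123; invert supply for the seller price: Ps = (456 − (-584))/8 = 130.
The subsidy must fill the gap: s = Ps − Pb = 130 − 123 = 7.

Required subsidy s = 7 per unit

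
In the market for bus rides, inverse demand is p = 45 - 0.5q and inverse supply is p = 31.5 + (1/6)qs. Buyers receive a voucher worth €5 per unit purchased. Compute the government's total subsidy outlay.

Pre-subsidy: 45 - 0.5q = 31.5 + (1/6)q gives q* = 20.25 and p* = 34.875.
With the rebate, buyers effectively pay pb = ps − 5, where ps is the price sellers receive.
On the curves, pb = 45 - 0.5q and ps = 31.5 + (1/6)q; the wedge ps − pb = 5 gives 31.5 + (1/6)q − (45 - 0.5q) = 5, so q' = 27.75.
Then pb = 45 − 0.5·27.75 = 31.125 and ps = 31.5 + (1/6)·27.75 = 36.125.
Government outlay = subsidy × quantity = 5 × 27.75 = 138.75.

Government cost = €138.75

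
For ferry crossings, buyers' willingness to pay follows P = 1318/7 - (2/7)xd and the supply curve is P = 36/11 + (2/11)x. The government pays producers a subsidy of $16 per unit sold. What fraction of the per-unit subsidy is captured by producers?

Producer share = 7/18

Pre-subsidy: 1318/7 - (2/7)x = 36/11 + (2/11)x gives x* = 7123/18 and P* = 677/9.
With the subsidy, sellers receive Ps = Pb + 16 for each unit, where Pb is the price buyers pay.
On the curves, Pb = 1318/7 - (2/7)x and Ps = 36/11 + (2/11)x; the wedge Ps − Pb = 16 gives 36/11 + (2/11)x − (1318/7 - (2/7)x) = 16, so x' = 7739/18.
Then Pb = 1318/7 − (2/7)·(7739/18) = 589/9 and Ps = 36/11 + (2/11)·(7739/18) = 733/9.
Buyers' price falls by P* − Pb = 677/9 − 589/9 = 88/9; sellers' price rises by Ps − P* = 733/9 − 677/9 = 56/9.
So producers capture (56/9)/16 = 7/18 of each unit of subsidy.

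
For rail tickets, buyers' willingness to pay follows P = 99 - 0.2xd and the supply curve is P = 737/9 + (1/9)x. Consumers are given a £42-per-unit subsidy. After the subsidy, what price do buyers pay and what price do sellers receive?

Pre-subsidy: 99 - 0.2x = 737/9 + (1/9)x gives x* = 55 and P* = 88.
With the rebate, buyers effectively pay Pb = Ps − 42, where Ps is the price sellers receive.
On the curves, Pb = 99 - 0.2x and Ps = 737/9 + (1/9)x; the wedge Ps − Pb = 42 gives 737/9 + (1/9)x − (99 - 0.2x) = 42, so x' = 190.
Then Pb = 99 − 0.2·190 = 61 and Ps = 737/9 + (1/9)·190 = 103.

Buyers pay £61; sellers receive £103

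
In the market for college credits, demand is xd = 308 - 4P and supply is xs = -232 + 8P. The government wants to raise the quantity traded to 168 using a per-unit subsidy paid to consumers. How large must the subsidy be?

At x = 168, invert demand for the buyer price: Pb = (308 − 168)/4 = 35; invert supply for the seller price: Ps = (168 − (-232))/8 = 50.
The subsidy must fill the gap: s = Ps − Pb = 50 − 35 = 15.

Required subsidy s = 15 per unit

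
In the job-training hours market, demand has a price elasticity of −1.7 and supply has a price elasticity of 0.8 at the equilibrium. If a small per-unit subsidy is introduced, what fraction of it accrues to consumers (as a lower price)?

For a small subsidy around the equilibrium, the benefit split depends on the relative slopes, which at a point are proportional to the elasticities.
Buyer share = εs/(εs + |εd|) = 0.8/(0.8 + 1.7) = 0.32; seller share = |εd|/(εs + |εd|) = 0.68.

Consumer share = 0.32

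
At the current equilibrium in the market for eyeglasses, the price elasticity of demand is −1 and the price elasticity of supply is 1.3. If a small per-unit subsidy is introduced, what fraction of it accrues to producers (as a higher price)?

For a small subsidy around the equilibrium, the benefit split depends on the relative slopes, which at a point are proportional to the elasticities.
Buyer share = εs/(εs + |εd|) = 1.3/(1.3 + 1) = 13/23; seller share = |εd|/(εs + |εd|) = 10/23.
So producers capture 10/23 of the subsidy.

Producer share = 10/23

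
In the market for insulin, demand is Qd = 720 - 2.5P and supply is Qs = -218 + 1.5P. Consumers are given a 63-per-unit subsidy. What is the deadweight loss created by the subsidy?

Pre-subsidy: 720 - 2.5P = -218 + 1.5P gives P* = 234.5, Q* = 133.75.
With the rebate, buyers effectively pay Pb = Ps − 63, where Ps is the price sellers receive.
Demand in terms of Ps becomes Qd = 720 − 2.5(Ps − 63) = 877.5 - 2.5Ps. Setting this equal to supply: 877.5 - 2.5Ps = -218 + 1.5Ps, so Ps = 273.875.
Buyers pay Pb = 273.875 − 63 = 210.875; Q' = -218 + 1.5·273.875 = 192.8125.
The subsidy expands output by 192.8125 − 133.75 = 59.0625 past the efficient level; on those units the gap between marginal cost and willingness to pay runs from 0 up to 63.
DWL = ½ × 63 × 59.0625 = 1860.46875.

Deadweight loss = 1860.46875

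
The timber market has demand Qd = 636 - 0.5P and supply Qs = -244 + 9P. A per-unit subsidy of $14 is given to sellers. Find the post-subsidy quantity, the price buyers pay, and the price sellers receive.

Q' = 11330/19; buyers pay 1508/19; sellers receive 1774/19

Pre-subsidy: 636 - 0.5P = -244 + 9P gives P* = 1760/19, Q* = 11204/19.
With the subsidy, sellers receive Ps = Pb + 14 for each unit, where Pb is the price buyers pay.
Supply in terms of Pb becomes Qs = -244 + 9(Pb + 14) = -118 + 9Pb. Setting this equal to demand: 636 - 0.5Pb = -118 + 9Pb, so Pb = 1508/19.
Sellers receive Ps = 1508/19 + 14 = 1774/19; Q' = 636 − 0.5·(1508/19) = 11330/19.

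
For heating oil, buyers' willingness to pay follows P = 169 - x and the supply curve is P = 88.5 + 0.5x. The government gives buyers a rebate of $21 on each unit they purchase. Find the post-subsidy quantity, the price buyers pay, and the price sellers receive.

Pre-subsidy: 169 - x = 88.5 + 0.5x gives x* = 161/3 and P* = 346/3.
With the rebate, buyers effectively pay Pb = Ps − 21, where Ps is the price sellers receive.
On the curves, Pb = 169 - x and Ps = 88.5 + 0.5x; the wedge Ps − Pb = 21 gives 88.5 + 0.5x − (169 - x) = 21, so x' = 203/3.
Then Pb = 169 − 1·(203/3) = 304/3 and Ps = 88.5 + 0.5·(203/3) = 367/3.

x' = 203/3; buyers pay 304/3; sellers receive 367/3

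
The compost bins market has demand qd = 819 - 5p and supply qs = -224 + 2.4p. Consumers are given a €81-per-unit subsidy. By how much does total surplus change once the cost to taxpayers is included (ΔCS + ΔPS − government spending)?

Net change in total surplus = -196830/37

Pre-subsidy: 819 - 5p = -224 + 2.4p gives p* = 5215/37, q* = 4228/37.
With the rebate, buyers effectively pay pb = ps − 81, where ps is the price sellers receive.
Demand in terms of ps becomes qd = 819 − 5(ps − 81) = 1224 - 5ps. Setting this equal to supply: 1224 - 5ps = -224 + 2.4ps, so ps = 7240/37.
Buyers pay pb = 7240/37 − 81 = 4243/37; q' = -224 + 2.4·(7240/37) = 9088/37.
ΔCS = ½(4228/37 + 9088/37)(5215/37 − 4243/37) = 6471576/1369; ΔPS = ½(4228/37 + 9088/37)(7240/37 − 5215/37) = 13482450/1369.
Government spending = 81 × 9088/37 = 736128/37.
Net change = 6471576/1369 + 13482450/1369 − 736128/37 = -196830/37. The loss equals the DWL triangle ½·81·4860/37.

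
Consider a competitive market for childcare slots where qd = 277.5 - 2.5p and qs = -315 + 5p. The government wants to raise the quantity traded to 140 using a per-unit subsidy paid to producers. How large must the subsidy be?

Required subsidy s = 36 per unit

At q = 140, invert demand for the buyer price: pb = (277.5 − 140)/2.5 = 55; invert supply for the seller price: ps = (140 − (-315))/5 = 91.
The subsidy must fill the gap: s = ps − pb = 91 − 55 = 36.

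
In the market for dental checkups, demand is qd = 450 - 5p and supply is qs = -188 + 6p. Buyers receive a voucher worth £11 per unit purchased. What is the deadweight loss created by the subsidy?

Pre-subsidy: 450 - 5p = -188 + 6p gives p* = 58, q* = 160.
With the rebate, buyers effectively pay pb = ps − 11, where ps is the price sellers receive.
Demand in terms of ps becomes qd = 450 − 5(ps − 11) = 505 - 5ps. Setting this equal to supply: 505 - 5ps = -188 + 6ps, so ps = 63.
Buyers pay pb = 63 − 11 = 52; q' = -188 + 6·63 = 190.
The subsidy expands output by 190 − 160 = 30 past the efficient level; on those units the gap between marginal cost and willingness to pay runs from 0 up to 11.
DWL = ½ × 11 × 30 = 165.

Deadweight loss = £165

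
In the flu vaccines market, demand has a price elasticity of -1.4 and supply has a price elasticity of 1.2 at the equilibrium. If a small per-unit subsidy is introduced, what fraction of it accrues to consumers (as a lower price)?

Consumer share = 6/13

For a small subsidy around the equilibrium, the benefit split depends on the relative slopes, which at a point are proportional to the elasticities.
Buyer share = εs/(εs + |εd|) = 1.2/(1.2 + 1.4) = 6/13; seller share = |εd|/(εs + |εd|) = 7/13.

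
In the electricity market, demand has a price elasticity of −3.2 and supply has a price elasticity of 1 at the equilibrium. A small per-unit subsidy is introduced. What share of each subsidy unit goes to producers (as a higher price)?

Producer share = 16/21

For a small subsidy around the equilibrium, the benefit split depends on the relative slopes, which at a point are proportional to the elasticities.
Buyer share = εs/(εs + |εd|) = 1/(1 + 3.2) = 5/21; seller share = |εd|/(εs + |εd|) = 16/21.
So producers capture 16/21 of the subsidy.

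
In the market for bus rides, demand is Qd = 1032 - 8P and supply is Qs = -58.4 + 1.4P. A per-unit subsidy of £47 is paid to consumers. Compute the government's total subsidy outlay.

Pre-subsidy: 1032 - 8P = -58.4 + 1.4P gives P* = 116, Q* = 104.
With the rebate, buyers effectively pay Pb = Ps − 47, where Ps is the price sellers receive.
Demand in terms of Ps becomes Qd = 1032 − 8(Ps − 47) = 1408 - 8Ps. Setting this equal to supply: 1408 - 8Ps = -58.4 + 1.4Ps, so Ps = 156.
Buyers pay Pb = 156 − 47 = 109; Q' = -58.4 + 1.4·156 = 160.
Government outlay = subsidy × quantity = 47 × 160 = 7520.

Government cost = £7520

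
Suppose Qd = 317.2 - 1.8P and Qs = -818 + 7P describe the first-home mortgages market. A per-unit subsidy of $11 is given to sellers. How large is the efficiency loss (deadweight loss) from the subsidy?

Pre-subsidy: 317.2 - 1.8P = -818 + 7P gives P* = 129, Q* = 85.
With the subsidy, sellers receive Ps = Pb + 11 for each unit, where Pb is the price buyers pay.
Supply in terms of Pb becomes Qs = -818 + 7(Pb + 11) = -741 + 7Pb. Setting this equal to demand: 317.2 - 1.8Pb = -741 + 7Pb, so Pb = 120.25.
Sellers receive Ps = 120.25 + 11 = 131.25; Q' = 317.2 − 1.8·120.25 = 100.75.
The subsidy expands output by 100.75 − 85 = 15.75 past the efficient level; on those units the gap between marginal cost and willingness to pay runs from 0 up to 11.
DWL = ½ × 11 × 15.75 = 86.625.

Deadweight loss = $86.625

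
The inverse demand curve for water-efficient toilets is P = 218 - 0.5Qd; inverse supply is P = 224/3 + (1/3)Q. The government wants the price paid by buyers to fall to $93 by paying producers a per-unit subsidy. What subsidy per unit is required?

At a buyer price of 93, quantity demanded is 436 − 2·93 = 250.
Sellers supply 250 only when they receive Ps = 224/3 + (1/3)·250 = 158.
s = Ps − Pb = 158 − 93 = 65.

Required subsidy s = $65 per unit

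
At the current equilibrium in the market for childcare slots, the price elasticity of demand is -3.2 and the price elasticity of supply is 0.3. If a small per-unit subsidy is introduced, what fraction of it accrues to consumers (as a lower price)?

Consumer share = 3/35

For a small subsidy around the equilibrium, the benefit split depends on the relative slopes, which at a point are proportional to the elasticities.
Buyer share = εs/(εs + |εd|) = 0.3/(0.3 + 3.2) = 3/35; seller share = |εd|/(εs + |εd|) = 32/35.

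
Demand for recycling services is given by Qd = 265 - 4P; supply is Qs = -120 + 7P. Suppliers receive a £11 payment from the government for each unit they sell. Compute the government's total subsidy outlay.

Pre-subsidy: 265 - 4P = -120 + 7P gives P* = 35, Q* = 125.
With the subsidy, sellers receive Ps = Pb + 11 for each unit, where Pb is the price buyers pay.
Supply in terms of Pb becomes Qs = -120 + 7(Pb + 11) = -43 + 7Pb. Setting this equal to demand: 265 - 4Pb = -43 + 7Pb, so Pb = 28.
Sellers receive Ps = 28 + 11 = 39; Q' = 265 − 4·28 = 153.
Government outlay = subsidy × quantity = 11 × 153 = 1683.

Government cost = £1683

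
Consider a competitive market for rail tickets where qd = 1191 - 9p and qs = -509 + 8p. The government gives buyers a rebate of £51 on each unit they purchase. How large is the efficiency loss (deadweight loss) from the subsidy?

Deadweight loss = £5508

Pre-subsidy: 1191 - 9p = -509 + 8p gives p* = 100, q* = 291.
With the rebate, buyers effectively pay pb = ps − 51, where ps is the price sellers receive.
Demand in terms of ps becomes qd = 1191 − 9(ps − 51) = 1650 - 9ps. Setting this equal to supply: 1650 - 9ps = -509 + 8ps, so ps = 127.
Buyers pay pb = 127 − 51 = 76; q' = -509 + 8·127 = 507.
The subsidy expands output by 507 − 291 = 216 past the efficient level; on those units the gap between marginal cost and willingness to pay runs from 0 up to 51.
DWL = ½ × 51 × 216 = 5508.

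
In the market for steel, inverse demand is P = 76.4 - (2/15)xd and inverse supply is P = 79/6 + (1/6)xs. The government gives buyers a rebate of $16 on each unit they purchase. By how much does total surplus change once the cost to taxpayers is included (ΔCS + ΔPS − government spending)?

Pre-subsidy: 76.4 - (2/15)x = 79/6 + (1/6)x gives x* = 1897/9 and P* = 1304/27.
With the rebate, buyers effectively pay Pb = Ps − 16, where Ps is the price sellers receive.
On the curves, Pb = 76.4 - (2/15)x and Ps = 79/6 + (1/6)x; the wedge Ps − Pb = 16 gives 79/6 + (1/6)x − (76.4 - (2/15)x) = 16, so x' = 2377/9.
Then Pb = 76.4 − (2/15)·(2377/9) = 1112/27 and Ps = 79/6 + (1/6)·(2377/9) = 1544/27.
ΔCS = ½(1897/9 + 2377/9)(1304/27 − 1112/27) = 136768/81; ΔPS = ½(1897/9 + 2377/9)(1544/27 − 1304/27) = 170960/81.
Government spending = 16 × 2377/9 = 38032/9.
Net change = 136768/81 + 170960/81 − 38032/9 = -1280/3. The loss equals the DWL triangle ½·16·160/3.

Net change in total surplus = -1280/3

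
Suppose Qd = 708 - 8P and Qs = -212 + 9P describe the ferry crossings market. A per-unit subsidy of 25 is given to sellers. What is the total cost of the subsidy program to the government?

Pre-subsidy: 708 - 8P = -212 + 9P gives P* = 920/17, Q* = 4676/17.
With the subsidy, sellers receive Ps = Pb + 25 for each unit, where Pb is the price buyers pay.
Supply in terms of Pb becomes Qs = -212 + 9(Pb + 25) = 13 + 9Pb. Setting this equal to demand: 708 - 8Pb = 13 + 9Pb, so Pb = 695/17.
Sellers receive Ps = 695/17 + 25 = 1120/17; Q' = 708 − 8·(695/17) = 6476/17.
Government outlay = subsidy × quantity = 25 × 6476/17 = 161900/17.

Government cost = 161900/17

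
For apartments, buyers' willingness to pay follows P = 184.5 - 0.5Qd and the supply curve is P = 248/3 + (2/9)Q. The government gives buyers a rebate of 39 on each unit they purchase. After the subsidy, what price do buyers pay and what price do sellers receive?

Buyers pay 87; sellers receive 126

Pre-subsidy: 184.5 - 0.5Q = 248/3 + (2/9)Q gives Q* = 141 and P* = 114.
With the rebate, buyers effectively pay Pb = Ps − 39, where Ps is the price sellers receive.
On the curves, Pb = 184.5 - 0.5Q and Ps = 248/3 + (2/9)Q; the wedge Ps − Pb = 39 gives 248/3 + (2/9)Q − (184.5 - 0.5Q) = 39, so Q' = 195.
Then Pb = 184.5 − 0.5·195 = 87 and Ps = 248/3 + (2/9)·195 = 126.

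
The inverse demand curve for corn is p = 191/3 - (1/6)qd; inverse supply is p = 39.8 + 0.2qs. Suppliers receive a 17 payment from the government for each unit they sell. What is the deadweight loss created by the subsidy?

Pre-subsidy: 191/3 - (1/6)q = 39.8 + 0.2q gives q* = 716/11 and p* = 581/11.
With the subsidy, sellers receive ps = pb + 17 for each unit, where pb is the price buyers pay.
On the curves, pb = 191/3 - (1/6)q and ps = 39.8 + 0.2q; the wedge ps − pb = 17 gives 39.8 + 0.2q − (191/3 - (1/6)q) = 17, so q' = 1226/11.
Then pb = 191/3 − (1/6)·(1226/11) = 496/11 and ps = 39.8 + 0.2·(1226/11) = 683/11.
The subsidy expands output by 1226/11 − 716/11 = 510/11 past the efficient level; on those units the gap between marginal cost and willingness to pay runs from 0 up to 17.
DWL = ½ × 17 × 510/11 = 4335/11.

Deadweight loss = 4335/11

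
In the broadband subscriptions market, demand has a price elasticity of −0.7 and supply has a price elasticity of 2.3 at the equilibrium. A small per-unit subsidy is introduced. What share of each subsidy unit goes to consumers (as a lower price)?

For a small subsidy around the equilibrium, the benefit split depends on the relative slopes, which at a point are proportional to the elasticities.
Buyer share = εs/(εs + |εd|) = 2.3/(2.3 + 0.7) = 23/30; seller share = |εd|/(εs + |εd|) = 7/30.

Consumer share = 23/30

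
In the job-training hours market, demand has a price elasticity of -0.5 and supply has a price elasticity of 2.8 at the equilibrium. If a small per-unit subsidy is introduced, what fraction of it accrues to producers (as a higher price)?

For a small subsidy around the equilibrium, the benefit split depends on the relative slopes, which at a point are proportional to the elasticities.
Buyer share = εs/(εs + |εd|) = 2.8/(2.8 + 0.5) = 28/33; seller share = |εd|/(εs + |εd|) = 5/33.
So producers capture 5/33 of the subsidy.

Producer share = 5/33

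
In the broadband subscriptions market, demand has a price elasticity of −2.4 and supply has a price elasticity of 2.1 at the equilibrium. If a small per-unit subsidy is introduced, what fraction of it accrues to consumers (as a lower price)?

Consumer share = 7/15

For a small subsidy around the equilibrium, the benefit split depends on the relative slopes, which at a point are proportional to the elasticities.
Buyer share = εs/(εs + |εd|) = 2.1/(2.1 + 2.4) = 7/15; seller share = |εd|/(εs + |εd|) = 8/15.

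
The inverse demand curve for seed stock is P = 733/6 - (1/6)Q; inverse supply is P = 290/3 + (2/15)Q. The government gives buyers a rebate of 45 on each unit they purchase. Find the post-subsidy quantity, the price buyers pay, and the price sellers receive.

Pre-subsidy: 733/6 - (1/6)Q = 290/3 + (2/15)Q gives Q* = 85 and P* = 108.
With the rebate, buyers effectively pay Pb = Ps − 45, where Ps is the price sellers receive.
On the curves, Pb = 733/6 - (1/6)Q and Ps = 290/3 + (2/15)Q; the wedge Ps − Pb = 45 gives 290/3 + (2/15)Q − (733/6 - (1/6)Q) = 45, so Q' = 235.
Then Pb = 733/6 − (1/6)·235 = 83 and Ps = 290/3 + (2/15)·235 = 128.

Q' = 235; buyers pay 83; sellers receive 128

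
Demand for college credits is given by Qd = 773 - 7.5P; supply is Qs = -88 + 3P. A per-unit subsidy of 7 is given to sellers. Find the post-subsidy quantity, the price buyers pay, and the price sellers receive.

Q' = 173; buyers pay 80; sellers receive 87

Pre-subsidy: 773 - 7.5P = -88 + 3P gives P* = 82, Q* = 158.
With the subsidy, sellers receive Ps = Pb + 7 for each unit, where Pb is the price buyers pay.
Supply in terms of Pb becomes Qs = -88 + 3(Pb + 7) = -67 + 3Pb. Setting this equal to demand: 773 - 7.5Pb = -67 + 3Pb, so Pb = 80.
Sellers receive Ps = 80 + 7 = 87; Q' = 773 − 7.5·80 = 173.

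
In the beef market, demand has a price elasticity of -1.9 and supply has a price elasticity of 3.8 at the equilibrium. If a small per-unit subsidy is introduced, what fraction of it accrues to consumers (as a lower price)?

Consumer share = 2/3

For a small subsidy around the equilibrium, the benefit split depends on the relative slopes, which at a point are proportional to the elasticities.
Buyer share = εs/(εs + |εd|) = 3.8/(3.8 + 1.9) = 2/3; seller share = |εd|/(εs + |εd|) = 1/3.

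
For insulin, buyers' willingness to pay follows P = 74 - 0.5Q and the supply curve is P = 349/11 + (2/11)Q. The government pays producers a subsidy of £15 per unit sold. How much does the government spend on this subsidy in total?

Pre-subsidy: 74 - 0.5Q = 349/11 + (2/11)Q gives Q* = 62 and P* = 43.
With the subsidy, sellers receive Ps = Pb + 15 for each unit, where Pb is the price buyers pay.
On the curves, Pb = 74 - 0.5Q and Ps = 349/11 + (2/11)Q; the wedge Ps − Pb = 15 gives 349/11 + (2/11)Q − (74 - 0.5Q) = 15, so Q' = 84.
Then Pb = 74 − 0.5·84 = 32 and Ps = 349/11 + (2/11)·84 = 47.
Government outlay = subsidy × quantity = 15 × 84 = 1260.

Government cost = £1260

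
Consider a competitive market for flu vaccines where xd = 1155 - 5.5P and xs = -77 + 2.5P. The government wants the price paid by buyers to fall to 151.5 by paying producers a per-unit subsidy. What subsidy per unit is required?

At a buyer price of 151.5, quantity demanded is 1155 − 5.5·151.5 = 321.75.
Sellers supply 321.75 only when they receive Ps with -77 + 2.5·Ps = 321.75, i.e. Ps = 159.5.
s = Ps − Pb = 159.5 − 151.5 = 8.

Required subsidy s = 8 per unit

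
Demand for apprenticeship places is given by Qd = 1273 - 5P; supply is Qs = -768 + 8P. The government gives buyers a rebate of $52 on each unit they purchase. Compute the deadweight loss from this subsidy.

Pre-subsidy: 1273 - 5P = -768 + 8P gives P* = 157, Q* = 488.
With the rebate, buyers effectively pay Pb = Ps − 52, where Ps is the price sellers receive.
Demand in terms of Ps becomes Qd = 1273 − 5(Ps − 52) = 1533 - 5Ps. Setting this equal to supply: 1533 - 5Ps = -768 + 8Ps, so Ps = 177.
Buyers pay Pb = 177 − 52 = 125; Q' = -768 + 8·177 = 648.
The subsidy expands output by 648 − 488 = 160 past the efficient level; on those units the gap between marginal cost and willingness to pay runs from 0 up to 52.
DWL = ½ × 52 × 160 = 4160.

Deadweight loss = $4160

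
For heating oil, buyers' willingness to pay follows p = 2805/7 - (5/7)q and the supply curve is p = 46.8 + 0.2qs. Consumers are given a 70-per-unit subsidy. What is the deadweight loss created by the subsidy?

Deadweight loss = 2679.6875

Pre-subsidy: 2805/7 - (5/7)q = 46.8 + 0.2q gives q* = 387.09375 and p* = 124.21875.
With the rebate, buyers effectively pay pb = ps − 70, where ps is the price sellers receive.
On the curves, pb = 2805/7 - (5/7)q and ps = 46.8 + 0.2q; the wedge ps − pb = 70 gives 46.8 + 0.2q − (2805/7 - (5/7)q) = 70, so q' = 463.65625.
Then pb = 2805/7 − (5/7)·463.65625 = 69.53125 and ps = 46.8 + 0.2·463.65625 = 139.53125.
The subsidy expands output by 463.65625 − 387.09375 = 76.5625 past the efficient level; on those units the gap between marginal cost and willingness to pay runs from 0 up to 70.
DWL = ½ × 70 × 76.5625 = 2679.6875.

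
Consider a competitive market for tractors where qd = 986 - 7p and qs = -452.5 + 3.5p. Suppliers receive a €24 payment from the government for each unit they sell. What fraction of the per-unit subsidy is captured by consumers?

Pre-subsidy: 986 - 7p = -452.5 + 3.5p gives p* = 137, q* = 27.
With the subsidy, sellers receive ps = pb + 24 for each unit, where pb is the price buyers pay.
Supply in terms of pb becomes qs = -452.5 + 3.5(pb + 24) = -368.5 + 3.5pb. Setting this equal to demand: 986 - 7pb = -368.5 + 3.5pb, so pb = 129.
Sellers receive ps = 129 + 24 = 153; q' = 986 − 7·129 = 83.
Buyers' price falls by p* − pb = 137 − 129 = 8; sellers' price rises by ps − p* = 153 − 137 = 16.
So consumers capture 8/24 = 1/3 of each unit of subsidy.

Consumer share = 1/3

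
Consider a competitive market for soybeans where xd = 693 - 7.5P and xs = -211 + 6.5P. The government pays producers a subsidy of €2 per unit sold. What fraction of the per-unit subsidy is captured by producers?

Pre-subsidy: 693 - 7.5P = -211 + 6.5P gives P* = 452/7, x* = 1461/7.
With the subsidy, sellers receive Ps = Pb + 2 for each unit, where Pb is the price buyers pay.
Supply in terms of Pb becomes xs = -211 + 6.5(Pb + 2) = -198 + 6.5Pb. Setting this equal to demand: 693 - 7.5Pb = -198 + 6.5Pb, so Pb = 891/14.
Sellers receive Ps = 891/14 + 2 = 919/14; x' = 693 − 7.5·(891/14) = 6039/28.
Buyers' price falls by P* − Pb = 452/7 − 891/14 = 13/14; sellers' price rises by Ps − P* = 919/14 − 452/7 = 15/14.
So producers capture (15/14)/2 = 15/28 of each unit of subsidy.

Producer share = 15/28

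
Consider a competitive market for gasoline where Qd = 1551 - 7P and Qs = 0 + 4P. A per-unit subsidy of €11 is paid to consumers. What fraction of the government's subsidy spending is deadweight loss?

Pre-subsidy: 1551 - 7P = 0 + 4P gives P* = 141, Q* = 564.
With the rebate, buyers effectively pay Pb = Ps − 11, where Ps is the price sellers receive.
Demand in terms of Ps becomes Qd = 1551 − 7(Ps − 11) = 1628 - 7Ps. Setting this equal to supply: 1628 - 7Ps = 0 + 4Ps, so Ps = 148.
Buyers pay Pb = 148 − 11 = 137; Q' = 0 + 4·148 = 592.
ΔCS = ½(564 + 592)(141 − 137) = 2312; ΔPS = ½(564 + 592)(148 − 141) = 4046.
Government spending = 11 × 592 = 6512.
DWL = ½ × 11 × (592 − 564) = 154; fraction = 154 / 6512 = 7/296.

DWL / government spending = 7/296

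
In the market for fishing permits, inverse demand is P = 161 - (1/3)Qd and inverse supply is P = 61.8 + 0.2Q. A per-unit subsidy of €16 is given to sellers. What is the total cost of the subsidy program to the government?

Government cost = €3456

Pre-subsidy: 161 - (1/3)Q = 61.8 + 0.2Q gives Q* = 186 and P* = 99.
With the subsidy, sellers receive Ps = Pb + 16 for each unit, where Pb is the price buyers pay.
On the curves, Pb = 161 - (1/3)Q and Ps = 61.8 + 0.2Q; the wedge Ps − Pb = 16 gives 61.8 + 0.2Q − (161 - (1/3)Q) = 16, so Q' = 216.
Then Pb = 161 − (1/3)·216 = 89 and Ps = 61.8 + 0.2·216 = 105.
Government outlay = subsidy × quantity = 16 × 216 = 3456.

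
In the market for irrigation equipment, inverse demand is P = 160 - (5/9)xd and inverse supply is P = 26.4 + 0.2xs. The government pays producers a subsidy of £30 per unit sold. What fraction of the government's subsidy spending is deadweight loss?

Pre-subsidy: 160 - (5/9)x = 26.4 + 0.2x gives x* = 3006/17 and P* = 1050/17.
With the subsidy, sellers receive Ps = Pb + 30 for each unit, where Pb is the price buyers pay.
On the curves, Pb = 160 - (5/9)x and Ps = 26.4 + 0.2x; the wedge Ps − Pb = 30 gives 26.4 + 0.2x − (160 - (5/9)x) = 30, so x' = 3681/17.
Then Pb = 160 − (5/9)·(3681/17) = 675/17 and Ps = 26.4 + 0.2·(3681/17) = 1185/17.
ΔCS = ½(3006/17 + 3681/17)(1050/17 − 675/17) = 2507625/578; ΔPS = ½(3006/17 + 3681/17)(1185/17 − 1050/17) = 902745/578.
Government spending = 30 × 3681/17 = 110430/17.
DWL = ½ × 30 × (3681/17 − 3006/17) = 10125/17; fraction = (10125/17) / (110430/17) = 75/818.

DWL / government spending = 75/818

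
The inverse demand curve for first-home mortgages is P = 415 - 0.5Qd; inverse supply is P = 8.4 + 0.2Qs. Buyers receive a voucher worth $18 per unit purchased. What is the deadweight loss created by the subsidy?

Pre-subsidy: 415 - 0.5Q = 8.4 + 0.2Q gives Q* = 4066/7 and P* = 872/7.
With the rebate, buyers effectively pay Pb = Ps − 18, where Ps is the price sellers receive.
On the curves, Pb = 415 - 0.5Q and Ps = 8.4 + 0.2Q; the wedge Ps − Pb = 18 gives 8.4 + 0.2Q − (415 - 0.5Q) = 18, so Q' = 4246/7.
Then Pb = 415 − 0.5·(4246/7) = 782/7 and Ps = 8.4 + 0.2·(4246/7) = 908/7.
The subsidy expands output by 4246/7 − 4066/7 = 180/7 past the efficient level; on those units the gap between marginal cost and willingness to pay runs from 0 up to 18.
DWL = ½ × 18 × 180/7 = 1620/7.

Deadweight loss = 1620/7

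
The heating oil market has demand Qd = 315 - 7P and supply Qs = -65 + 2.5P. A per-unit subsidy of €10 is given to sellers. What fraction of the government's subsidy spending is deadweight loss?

DWL / government spending = 5/29

Pre-subsidy: 315 - 7P = -65 + 2.5P gives P* = 40, Q* = 35.
With the subsidy, sellers receive Ps = Pb + 10 for each unit, where Pb is the price buyers pay.
Supply in terms of Pb becomes Qs = -65 + 2.5(Pb + 10) = -40 + 2.5Pb. Setting this equal to demand: 315 - 7Pb = -40 + 2.5Pb, so Pb = 710/19.
Sellers receive Ps = 710/19 + 10 = 900/19; Q' = 315 − 7·(710/19) = 1015/19.
ΔCS = ½(35 + 1015/19)(40 − 710/19) = 42000/361; ΔPS = ½(35 + 1015/19)(900/19 − 40) = 117600/361.
Government spending = 10 × 1015/19 = 10150/19.
DWL = ½ × 10 × (1015/19 − 35) = 1750/19; fraction = (1750/19) / (10150/19) = 5/29.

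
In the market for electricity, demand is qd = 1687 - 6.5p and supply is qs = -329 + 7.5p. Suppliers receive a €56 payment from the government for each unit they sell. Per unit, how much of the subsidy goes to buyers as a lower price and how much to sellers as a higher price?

Buyers gain €30 per unit; sellers gain €26 per unit

Pre-subsidy: 1687 - 6.5p = -329 + 7.5p gives p* = 144, q* = 751.
With the subsidy, sellers receive ps = pb + 56 for each unit, where pb is the price buyers pay.
Supply in terms of pb becomes qs = -329 + 7.5(pb + 56) = 91 + 7.5pb. Setting this equal to demand: 1687 - 6.5pb = 91 + 7.5pb, so pb = 114.
Sellers receive ps = 114 + 56 = 170; q' = 1687 − 6.5·114 = 946.
Buyers' price falls by p* − pb = 144 − 114 = 30; sellers' price rises by ps − p* = 170 − 144 = 26.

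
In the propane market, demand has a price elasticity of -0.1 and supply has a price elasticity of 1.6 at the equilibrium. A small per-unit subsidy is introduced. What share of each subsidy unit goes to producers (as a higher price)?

For a small subsidy around the equilibrium, the benefit split depends on the relative slopes, which at a point are proportional to the elasticities.
Buyer share = εs/(εs + |εd|) = 1.6/(1.6 + 0.1) = 16/17; seller share = |εd|/(εs + |εd|) = 1/17.
So producers capture 1/17 of the subsidy.

Producer share = 1/17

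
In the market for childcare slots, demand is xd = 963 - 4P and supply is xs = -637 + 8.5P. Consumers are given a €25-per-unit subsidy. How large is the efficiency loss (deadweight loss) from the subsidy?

Pre-subsidy: 963 - 4P = -637 + 8.5P gives P* = 128, x* = 451.
With the rebate, buyers effectively pay Pb = Ps − 25, where Ps is the price sellers receive.
Demand in terms of Ps becomes xd = 963 − 4(Ps − 25) = 1063 - 4Ps. Setting this equal to supply: 1063 - 4Ps = -637 + 8.5Ps, so Ps = 136.
Buyers pay Pb = 136 − 25 = 111; x' = -637 + 8.5·136 = 519.
The subsidy expands output by 519 − 451 = 68 past the efficient level; on those units the gap between marginal cost and willingness to pay runs from 0 up to 25.
DWL = ½ × 25 × 68 = 850.

Deadweight loss = €850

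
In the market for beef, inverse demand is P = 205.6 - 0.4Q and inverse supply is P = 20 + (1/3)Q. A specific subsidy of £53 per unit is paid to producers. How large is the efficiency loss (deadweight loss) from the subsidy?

Pre-subsidy: 205.6 - 0.4Q = 20 + (1/3)Q gives Q* = 2784/11 and P* = 1148/11.
With the subsidy, sellers receive Ps = Pb + 53 for each unit, where Pb is the price buyers pay.
On the curves, Pb = 205.6 - 0.4Q and Ps = 20 + (1/3)Q; the wedge Ps − Pb = 53 gives 20 + (1/3)Q − (205.6 - 0.4Q) = 53, so Q' = 3579/11.
Then Pb = 205.6 − 0.4·(3579/11) = 830/11 and Ps = 20 + (1/3)·(3579/11) = 1413/11.
The subsidy expands output by 3579/11 − 2784/11 = 795/11 past the efficient level; on those units the gap between marginal cost and willingness to pay runs from 0 up to 53.
DWL = ½ × 53 × 795/11 = 42135/22.

Deadweight loss = 42135/22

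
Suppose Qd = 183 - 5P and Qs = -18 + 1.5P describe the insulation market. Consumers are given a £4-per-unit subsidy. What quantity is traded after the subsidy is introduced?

Pre-subsidy: 183 - 5P = -18 + 1.5P gives P* = 402/13, Q* = 369/13.
With the rebate, buyers effectively pay Pb = Ps − 4, where Ps is the price sellers receive.
Demand in terms of Ps becomes Qd = 183 − 5(Ps − 4) = 203 - 5Ps. Setting this equal to supply: 203 - 5Ps = -18 + 1.5Ps, so Ps = 34.
Buyers pay Pb = 34 − 4 = 30; Q' = -18 + 1.5·34 = 33.

Q' = 33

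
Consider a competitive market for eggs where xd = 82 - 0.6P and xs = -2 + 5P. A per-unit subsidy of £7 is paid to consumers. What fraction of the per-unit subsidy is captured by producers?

Producer share = 3/28

Pre-subsidy: 82 - 0.6P = -2 + 5P gives P* = 15, x* = 73.
With the rebate, buyers effectively pay Pb = Ps − 7, where Ps is the price sellers receive.
Demand in terms of Ps becomes xd = 82 − 0.6(Ps − 7) = 86.2 - 0.6Ps. Setting this equal to supply: 86.2 - 0.6Ps = -2 + 5Ps, so Ps = 15.75.
Buyers pay Pb = 15.75 − 7 = 8.75; x' = -2 + 5·15.75 = 76.75.
Buyers' price falls by P* − Pb = 15 − 8.75 = 6.25; sellers' price rises by Ps − P* = 15.75 − 15 = 0.75.
So producers capture 0.75/7 = 3/28 of each unit of subsidy.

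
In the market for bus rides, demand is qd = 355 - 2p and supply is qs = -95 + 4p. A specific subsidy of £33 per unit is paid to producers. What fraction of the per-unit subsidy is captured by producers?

Producer share = 1/3

Pre-subsidy: 355 - 2p = -95 + 4p gives p* = 75, q* = 205.
With the subsidy, sellers receive ps = pb + 33 for each unit, where pb is the price buyers pay.
Supply in terms of pb becomes qs = -95 + 4(pb + 33) = 37 + 4pb. Setting this equal to demand: 355 - 2pb = 37 + 4pb, so pb = 53.
Sellers receive ps = 53 + 33 = 86; q' = 355 − 2·53 = 249.
Buyers' price falls by p* − pb = 75 − 53 = 22; sellers' price rises by ps − p* = 86 − 75 = 11.
So producers capture 11/33 = 1/3 of each unit of subsidy.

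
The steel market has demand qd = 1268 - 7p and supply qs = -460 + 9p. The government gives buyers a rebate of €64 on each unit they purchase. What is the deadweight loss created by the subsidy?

Pre-subsidy: 1268 - 7p = -460 + 9p gives p* = 108, q* = 512.
With the rebate, buyers effectively pay pb = ps − 64, where ps is the price sellers receive.
Demand in terms of ps becomes qd = 1268 − 7(ps − 64) = 1716 - 7ps. Setting this equal to supply: 1716 - 7ps = -460 + 9ps, so ps = 136.
Buyers pay pb = 136 − 64 = 72; q' = -460 + 9·136 = 764.
The subsidy expands output by 764 − 512 = 252 past the efficient level; on those units the gap between marginal cost and willingness to pay runs from 0 up to 64.
DWL = ½ × 64 × 252 = 8064.

Deadweight loss = €8064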